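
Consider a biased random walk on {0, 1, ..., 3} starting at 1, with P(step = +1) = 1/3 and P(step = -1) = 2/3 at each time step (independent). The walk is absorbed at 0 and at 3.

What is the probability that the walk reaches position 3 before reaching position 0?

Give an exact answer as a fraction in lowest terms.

Answer: 1/7

Derivation:
Biased walk: p = 1/3, q = 2/3, r = q/p = 2
Gambler's ruin: P(hit 3 before 0 | start at 1) = (1 - r^a)/(1 - r^N)
r^1 = 2; r^3 = 8
P = (1 - 2) / (1 - 8) = -1 / -7 = 1/7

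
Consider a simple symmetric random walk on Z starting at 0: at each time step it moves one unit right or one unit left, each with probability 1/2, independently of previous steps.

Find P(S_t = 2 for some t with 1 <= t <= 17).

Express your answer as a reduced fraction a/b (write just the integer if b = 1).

Answer: 20613/32768

Derivation:
Count via complement. Let g(t,s) = #length-t paths at position s with S_1..S_t all ≠ 2.
g(t,s) = g(t-1,s-1) + g(t-1,s+1) for s ≠ 2; g(t,2) = 0.
t=0: g(0,0)=1
t=1: g(1,-1)=1 g(1,1)=1
t=2: g(2,-2)=1 g(2,0)=2
t=3: g(3,-3)=1 g(3,-1)=3 g(3,1)=2
t=4: g(4,-4)=1 g(4,-2)=4 g(4,0)=5
t=5: g(5,-5)=1 g(5,-3)=5 g(5,-1)=9 g(5,1)=5
t=6: g(6,-6)=1 g(6,-4)=6 g(6,-2)=14 g(6,0)=14
t=7: g(7,-7)=1 g(7,-5)=7 g(7,-3)=20 g(7,-1)=28 g(7,1)=14
t=8: g(8,-8)=1 g(8,-6)=8 g(8,-4)=27 g(8,-2)=48 g(8,0)=42
t=9: g(9,-9)=1 g(9,-7)=9 g(9,-5)=35 g(9,-3)=75 g(9,-1)=90 g(9,1)=42
t=10: g(10,-10)=1 g(10,-8)=10 g(10,-6)=44 g(10,-4)=110 g(10,-2)=165 g(10,0)=132
t=11: g(11,-11)=1 g(11,-9)=11 g(11,-7)=54 g(11,-5)=154 g(11,-3)=275 g(11,-1)=297 g(11,1)=132
t=12: g(12,-12)=1 g(12,-10)=12 g(12,-8)=65 g(12,-6)=208 g(12,-4)=429 g(12,-2)=572 g(12,0)=429
t=13: g(13,-13)=1 g(13,-11)=13 g(13,-9)=77 g(13,-7)=273 g(13,-5)=637 g(13,-3)=1001 g(13,-1)=1001 g(13,1)=429
t=14: g(14,-14)=1 g(14,-12)=14 g(14,-10)=90 g(14,-8)=350 g(14,-6)=910 g(14,-4)=1638 g(14,-2)=2002 g(14,0)=1430
t=15: g(15,-15)=1 g(15,-13)=15 g(15,-11)=104 g(15,-9)=440 g(15,-7)=1260 g(15,-5)=2548 g(15,-3)=3640 g(15,-1)=3432 g(15,1)=1430
t=16: g(16,-16)=1 g(16,-14)=16 g(16,-12)=119 g(16,-10)=544 g(16,-8)=1700 g(16,-6)=3808 g(16,-4)=6188 g(16,-2)=7072 g(16,0)=4862
t=17: g(17,-17)=1 g(17,-15)=17 g(17,-13)=135 g(17,-11)=663 g(17,-9)=2244 g(17,-7)=5508 g(17,-5)=9996 g(17,-3)=13260 g(17,-1)=11934 g(17,1)=4862
Paths never hitting 2: Σ_s g(17,s) = 48620
Paths hitting 2: 2^17 - 48620 = 82452
P = 82452/131072 = 20613/32768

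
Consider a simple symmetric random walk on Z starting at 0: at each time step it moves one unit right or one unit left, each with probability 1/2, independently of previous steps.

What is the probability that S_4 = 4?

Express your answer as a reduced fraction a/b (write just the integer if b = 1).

To reach position 4 after 4 steps: need 4 steps of +1 and 0 of -1.
Favorable paths: C(4,4) = 1
Total paths: 2^4 = 16
P = 1/16 = 1/16

Answer: 1/16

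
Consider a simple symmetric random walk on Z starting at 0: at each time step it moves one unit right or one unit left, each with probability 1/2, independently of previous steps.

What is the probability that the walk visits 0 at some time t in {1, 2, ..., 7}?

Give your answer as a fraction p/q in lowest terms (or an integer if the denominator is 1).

Answer: 11/16

Derivation:
Count via complement. Let g(t,s) = #length-t paths at position s with S_1..S_t all ≠ 0.
g(t,s) = g(t-1,s-1) + g(t-1,s+1) for s ≠ 0; g(t,0) = 0.
t=0: g(0,0)=1
t=1: g(1,-1)=1 g(1,1)=1
t=2: g(2,-2)=1 g(2,2)=1
t=3: g(3,-3)=1 g(3,-1)=1 g(3,1)=1 g(3,3)=1
t=4: g(4,-4)=1 g(4,-2)=2 g(4,2)=2 g(4,4)=1
t=5: g(5,-5)=1 g(5,-3)=3 g(5,-1)=2 g(5,1)=2 g(5,3)=3 g(5,5)=1
t=6: g(6,-6)=1 g(6,-4)=4 g(6,-2)=5 g(6,2)=5 g(6,4)=4 g(6,6)=1
t=7: g(7,-7)=1 g(7,-5)=5 g(7,-3)=9 g(7,-1)=5 g(7,1)=5 g(7,3)=9 g(7,5)=5 g(7,7)=1
Paths never hitting 0: Σ_s g(7,s) = 40
Paths hitting 0: 2^7 - 40 = 88
P = 88/128 = 11/16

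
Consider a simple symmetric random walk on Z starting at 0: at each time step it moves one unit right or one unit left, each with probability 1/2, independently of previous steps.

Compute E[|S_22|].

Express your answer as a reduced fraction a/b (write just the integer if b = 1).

S_22 takes values m ≡ 0 (mod 2) with |m| ≤ 22; P(S_22=m) = C(22,(22+m)/2)/2^22.
Total paths: 2^22 = 4194304
Distribution: P(S=-22)=1/4194304, P(S=-20)=22/4194304, P(S=-18)=231/4194304, P(S=-16)=1540/4194304, P(S=-14)=7315/4194304, P(S=-12)=26334/4194304, P(S=-10)=74613/4194304, P(S=-8)=170544/4194304, P(S=-6)=319770/4194304, P(S=-4)=497420/4194304, P(S=-2)=646646/4194304, P(S=0)=705432/4194304, P(S=2)=646646/4194304, P(S=4)=497420/4194304, P(S=6)=319770/4194304, P(S=8)=170544/4194304, P(S=10)=74613/4194304, P(S=12)=26334/4194304, P(S=14)=7315/4194304, P(S=16)=1540/4194304, P(S=18)=231/4194304, P(S=20)=22/4194304, P(S=22)=1/4194304
E[|S_22|] = Σ_m |m|·P(S_22=m) = 15519504/4194304 = 969969/262144

Answer: 969969/262144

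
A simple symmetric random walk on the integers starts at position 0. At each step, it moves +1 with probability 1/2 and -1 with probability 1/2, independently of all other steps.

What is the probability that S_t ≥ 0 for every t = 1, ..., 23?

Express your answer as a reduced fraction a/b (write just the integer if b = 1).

Let f(t,s) = #length-t paths at position s with S_1..S_t all ≥ 0.
f(t,s) = f(t-1,s-1) + f(t-1,s+1) for s ≥ 0; f(t,s) = 0 for s < 0.
t=0: f(0,0)=1
t=1: f(1,1)=1
t=2: f(2,0)=1 f(2,2)=1
t=3: f(3,1)=2 f(3,3)=1
t=4: f(4,0)=2 f(4,2)=3 f(4,4)=1
t=5: f(5,1)=5 f(5,3)=4 f(5,5)=1
t=6: f(6,0)=5 f(6,2)=9 f(6,4)=5 f(6,6)=1
t=7: f(7,1)=14 f(7,3)=14 f(7,5)=6 f(7,7)=1
t=8: f(8,0)=14 f(8,2)=28 f(8,4)=20 f(8,6)=7 f(8,8)=1
t=9: f(9,1)=42 f(9,3)=48 f(9,5)=27 f(9,7)=8 f(9,9)=1
t=10: f(10,0)=42 f(10,2)=90 f(10,4)=75 f(10,6)=35 f(10,8)=9 f(10,10)=1
t=11: f(11,1)=132 f(11,3)=165 f(11,5)=110 f(11,7)=44 f(11,9)=10 f(11,11)=1
t=12: f(12,0)=132 f(12,2)=297 f(12,4)=275 f(12,6)=154 f(12,8)=54 f(12,10)=11 f(12,12)=1
t=13: f(13,1)=429 f(13,3)=572 f(13,5)=429 f(13,7)=208 f(13,9)=65 f(13,11)=12 f(13,13)=1
t=14: f(14,0)=429 f(14,2)=1001 f(14,4)=1001 f(14,6)=637 f(14,8)=273 f(14,10)=77 f(14,12)=13 f(14,14)=1
t=15: f(15,1)=1430 f(15,3)=2002 f(15,5)=1638 f(15,7)=910 f(15,9)=350 f(15,11)=90 f(15,13)=14 f(15,15)=1
t=16: f(16,0)=1430 f(16,2)=3432 f(16,4)=3640 f(16,6)=2548 f(16,8)=1260 f(16,10)=440 f(16,12)=104 f(16,14)=15 f(16,16)=1
t=17: f(17,1)=4862 f(17,3)=7072 f(17,5)=6188 f(17,7)=3808 f(17,9)=1700 f(17,11)=544 f(17,13)=119 f(17,15)=16 f(17,17)=1
t=18: f(18,0)=4862 f(18,2)=11934 f(18,4)=13260 f(18,6)=9996 f(18,8)=5508 f(18,10)=2244 f(18,12)=663 f(18,14)=135 f(18,16)=17 f(18,18)=1
t=19: f(19,1)=16796 f(19,3)=25194 f(19,5)=23256 f(19,7)=15504 f(19,9)=7752 f(19,11)=2907 f(19,13)=798 f(19,15)=152 f(19,17)=18 f(19,19)=1
t=20: f(20,0)=16796 f(20,2)=41990 f(20,4)=48450 f(20,6)=38760 f(20,8)=23256 f(20,10)=10659 f(20,12)=3705 f(20,14)=950 f(20,16)=170 f(20,18)=19 f(20,20)=1
t=21: f(21,1)=58786 f(21,3)=90440 f(21,5)=87210 f(21,7)=62016 f(21,9)=33915 f(21,11)=14364 f(21,13)=4655 f(21,15)=1120 f(21,17)=189 f(21,19)=20 f(21,21)=1
t=22: f(22,0)=58786 f(22,2)=149226 f(22,4)=177650 f(22,6)=149226 f(22,8)=95931 f(22,10)=48279 f(22,12)=19019 f(22,14)=5775 f(22,16)=1309 f(22,18)=209 f(22,20)=21 f(22,22)=1
t=23: f(23,1)=208012 f(23,3)=326876 f(23,5)=326876 f(23,7)=245157 f(23,9)=144210 f(23,11)=67298 f(23,13)=24794 f(23,15)=7084 f(23,17)=1518 f(23,19)=230 f(23,21)=22 f(23,23)=1
Σ_s f(23,s) = 1352078
P = 1352078/8388608 = 676039/4194304

Answer: 676039/4194304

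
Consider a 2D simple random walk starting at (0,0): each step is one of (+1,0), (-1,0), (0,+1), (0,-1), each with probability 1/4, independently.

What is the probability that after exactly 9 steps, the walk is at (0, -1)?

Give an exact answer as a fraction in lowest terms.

Let h be the number of horizontal steps (so 9-h are vertical). To end at (0,-1) need (h+0)/2 right-steps and ((9-h)-1)/2 up-steps.
Sum over h with 0 ≤ h ≤ 8, h ≡ 0 (mod 2), 9-h ≡ 1 (mod 2):
h=0: C(9,0)·C(0,0)·C(9,4) = 1·1·126 = 126
h=2: C(9,2)·C(2,1)·C(7,3) = 36·2·35 = 2520
h=4: C(9,4)·C(4,2)·C(5,2) = 126·6·10 = 7560
h=6: C(9,6)·C(6,3)·C(3,1) = 84·20·3 = 5040
h=8: C(9,8)·C(8,4)·C(1,0) = 9·70·1 = 630
Total favorable: 15876
Total paths: 4^9 = 262144
P = 15876/262144 = 3969/65536

Answer: 3969/65536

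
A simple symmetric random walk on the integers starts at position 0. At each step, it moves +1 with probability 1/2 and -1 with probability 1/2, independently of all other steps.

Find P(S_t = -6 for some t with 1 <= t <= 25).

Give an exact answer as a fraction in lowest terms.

Count via complement. Let g(t,s) = #length-t paths at position s with S_1..S_t all ≠ -6.
g(t,s) = g(t-1,s-1) + g(t-1,s+1) for s ≠ -6; g(t,-6) = 0.
t=0: g(0,0)=1
t=1: g(1,-1)=1 g(1,1)=1
t=2: g(2,-2)=1 g(2,0)=2 g(2,2)=1
t=3: g(3,-3)=1 g(3,-1)=3 g(3,1)=3 g(3,3)=1
t=4: g(4,-4)=1 g(4,-2)=4 g(4,0)=6 g(4,2)=4 g(4,4)=1
t=5: g(5,-5)=1 g(5,-3)=5 g(5,-1)=10 g(5,1)=10 g(5,3)=5 g(5,5)=1
t=6: g(6,-4)=6 g(6,-2)=15 g(6,0)=20 g(6,2)=15 g(6,4)=6 g(6,6)=1
t=7: g(7,-5)=6 g(7,-3)=21 g(7,-1)=35 g(7,1)=35 g(7,3)=21 g(7,5)=7 g(7,7)=1
t=8: g(8,-4)=27 g(8,-2)=56 g(8,0)=70 g(8,2)=56 g(8,4)=28 g(8,6)=8 g(8,8)=1
t=9: g(9,-5)=27 g(9,-3)=83 g(9,-1)=126 g(9,1)=126 g(9,3)=84 g(9,5)=36 g(9,7)=9 g(9,9)=1
t=10: g(10,-4)=110 g(10,-2)=209 g(10,0)=252 g(10,2)=210 g(10,4)=120 g(10,6)=45 g(10,8)=10 g(10,10)=1
t=11: g(11,-5)=110 g(11,-3)=319 g(11,-1)=461 g(11,1)=462 g(11,3)=330 g(11,5)=165 g(11,7)=55 g(11,9)=11 g(11,11)=1
t=12: g(12,-4)=429 g(12,-2)=780 g(12,0)=923 g(12,2)=792 g(12,4)=495 g(12,6)=220 g(12,8)=66 g(12,10)=12 g(12,12)=1
t=13: g(13,-5)=429 g(13,-3)=1209 g(13,-1)=1703 g(13,1)=1715 g(13,3)=1287 g(13,5)=715 g(13,7)=286 g(13,9)=78 g(13,11)=13 g(13,13)=1
t=14: g(14,-4)=1638 g(14,-2)=2912 g(14,0)=3418 g(14,2)=3002 g(14,4)=2002 g(14,6)=1001 g(14,8)=364 g(14,10)=91 g(14,12)=14 g(14,14)=1
t=15: g(15,-5)=1638 g(15,-3)=4550 g(15,-1)=6330 g(15,1)=6420 g(15,3)=5004 g(15,5)=3003 g(15,7)=1365 g(15,9)=455 g(15,11)=105 g(15,13)=15 g(15,15)=1
t=16: g(16,-4)=6188 g(16,-2)=10880 g(16,0)=12750 g(16,2)=11424 g(16,4)=8007 g(16,6)=4368 g(16,8)=1820 g(16,10)=560 g(16,12)=120 g(16,14)=16 g(16,16)=1
t=17: g(17,-5)=6188 g(17,-3)=17068 g(17,-1)=23630 g(17,1)=24174 g(17,3)=19431 g(17,5)=12375 g(17,7)=6188 g(17,9)=2380 g(17,11)=680 g(17,13)=136 g(17,15)=17 g(17,17)=1
t=18: g(18,-4)=23256 g(18,-2)=40698 g(18,0)=47804 g(18,2)=43605 g(18,4)=31806 g(18,6)=18563 g(18,8)=8568 g(18,10)=3060 g(18,12)=816 g(18,14)=153 g(18,16)=18 g(18,18)=1
t=19: g(19,-5)=23256 g(19,-3)=63954 g(19,-1)=88502 g(19,1)=91409 g(19,3)=75411 g(19,5)=50369 g(19,7)=27131 g(19,9)=11628 g(19,11)=3876 g(19,13)=969 g(19,15)=171 g(19,17)=19 g(19,19)=1
t=20: g(20,-4)=87210 g(20,-2)=152456 g(20,0)=179911 g(20,2)=166820 g(20,4)=125780 g(20,6)=77500 g(20,8)=38759 g(20,10)=15504 g(20,12)=4845 g(20,14)=1140 g(20,16)=190 g(20,18)=20 g(20,20)=1
t=21: g(21,-5)=87210 g(21,-3)=239666 g(21,-1)=332367 g(21,1)=346731 g(21,3)=292600 g(21,5)=203280 g(21,7)=116259 g(21,9)=54263 g(21,11)=20349 g(21,13)=5985 g(21,15)=1330 g(21,17)=210 g(21,19)=21 g(21,21)=1
t=22: g(22,-4)=326876 g(22,-2)=572033 g(22,0)=679098 g(22,2)=639331 g(22,4)=495880 g(22,6)=319539 g(22,8)=170522 g(22,10)=74612 g(22,12)=26334 g(22,14)=7315 g(22,16)=1540 g(22,18)=231 g(22,20)=22 g(22,22)=1
t=23: g(23,-5)=326876 g(23,-3)=898909 g(23,-1)=1251131 g(23,1)=1318429 g(23,3)=1135211 g(23,5)=815419 g(23,7)=490061 g(23,9)=245134 g(23,11)=100946 g(23,13)=33649 g(23,15)=8855 g(23,17)=1771 g(23,19)=253 g(23,21)=23 g(23,23)=1
t=24: g(24,-4)=1225785 g(24,-2)=2150040 g(24,0)=2569560 g(24,2)=2453640 g(24,4)=1950630 g(24,6)=1305480 g(24,8)=735195 g(24,10)=346080 g(24,12)=134595 g(24,14)=42504 g(24,16)=10626 g(24,18)=2024 g(24,20)=276 g(24,22)=24 g(24,24)=1
t=25: g(25,-5)=1225785 g(25,-3)=3375825 g(25,-1)=4719600 g(25,1)=5023200 g(25,3)=4404270 g(25,5)=3256110 g(25,7)=2040675 g(25,9)=1081275 g(25,11)=480675 g(25,13)=177099 g(25,15)=53130 g(25,17)=12650 g(25,19)=2300 g(25,21)=300 g(25,23)=25 g(25,25)=1
Paths never hitting -6: Σ_s g(25,s) = 25852920
Paths hitting -6: 2^25 - 25852920 = 7701512
P = 7701512/33554432 = 962689/4194304

Answer: 962689/4194304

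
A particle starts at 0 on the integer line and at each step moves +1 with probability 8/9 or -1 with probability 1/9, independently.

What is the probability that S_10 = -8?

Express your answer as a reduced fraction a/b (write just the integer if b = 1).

To reach position -8 after 10 steps: need 1 step of +1 and 9 steps of -1.
Number of such sequences: C(10,1) = 10
Each has probability (8/9)^1 · (1/9)^9 = 8/3486784401
P = 10 · 8/3486784401 = 80/3486784401

Answer: 80/3486784401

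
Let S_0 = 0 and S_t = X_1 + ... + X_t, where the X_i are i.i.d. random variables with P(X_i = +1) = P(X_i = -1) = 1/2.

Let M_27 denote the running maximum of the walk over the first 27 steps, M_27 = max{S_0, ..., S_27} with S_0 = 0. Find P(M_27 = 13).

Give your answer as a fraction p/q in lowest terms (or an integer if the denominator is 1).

Let M_27 = max(S_0,...,S_27). Use the reflection principle: for j ≥ 1, #{paths with M_27 ≥ j} = #{S_27 ≥ j} + #{S_27 ≥ j+1}.
By reflection, #{M_27 ≥ 13} = #{S_27 ≥ 13} + #{S_27 ≥ 14} = 1285624 + 397594 = 1683218.
#{M_27 ≥ 14} = #{S_27 ≥ 14} + #{S_27 ≥ 15} = 397594 + 397594 = 795188.
#{M_27 = 13} = 1683218 - 795188 = 888030.
P(M_27 = 13) = 888030/134217728 = 444015/67108864

Answer: 444015/67108864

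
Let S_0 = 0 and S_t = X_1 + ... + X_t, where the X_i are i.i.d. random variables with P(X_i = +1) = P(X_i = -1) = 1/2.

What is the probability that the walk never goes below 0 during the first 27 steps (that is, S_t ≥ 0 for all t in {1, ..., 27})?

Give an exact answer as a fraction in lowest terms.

Let f(t,s) = #length-t paths at position s with S_1..S_t all ≥ 0.
f(t,s) = f(t-1,s-1) + f(t-1,s+1) for s ≥ 0; f(t,s) = 0 for s < 0.
t=0: f(0,0)=1
t=1: f(1,1)=1
t=2: f(2,0)=1 f(2,2)=1
t=3: f(3,1)=2 f(3,3)=1
t=4: f(4,0)=2 f(4,2)=3 f(4,4)=1
t=5: f(5,1)=5 f(5,3)=4 f(5,5)=1
t=6: f(6,0)=5 f(6,2)=9 f(6,4)=5 f(6,6)=1
t=7: f(7,1)=14 f(7,3)=14 f(7,5)=6 f(7,7)=1
t=8: f(8,0)=14 f(8,2)=28 f(8,4)=20 f(8,6)=7 f(8,8)=1
t=9: f(9,1)=42 f(9,3)=48 f(9,5)=27 f(9,7)=8 f(9,9)=1
t=10: f(10,0)=42 f(10,2)=90 f(10,4)=75 f(10,6)=35 f(10,8)=9 f(10,10)=1
t=11: f(11,1)=132 f(11,3)=165 f(11,5)=110 f(11,7)=44 f(11,9)=10 f(11,11)=1
t=12: f(12,0)=132 f(12,2)=297 f(12,4)=275 f(12,6)=154 f(12,8)=54 f(12,10)=11 f(12,12)=1
t=13: f(13,1)=429 f(13,3)=572 f(13,5)=429 f(13,7)=208 f(13,9)=65 f(13,11)=12 f(13,13)=1
t=14: f(14,0)=429 f(14,2)=1001 f(14,4)=1001 f(14,6)=637 f(14,8)=273 f(14,10)=77 f(14,12)=13 f(14,14)=1
t=15: f(15,1)=1430 f(15,3)=2002 f(15,5)=1638 f(15,7)=910 f(15,9)=350 f(15,11)=90 f(15,13)=14 f(15,15)=1
t=16: f(16,0)=1430 f(16,2)=3432 f(16,4)=3640 f(16,6)=2548 f(16,8)=1260 f(16,10)=440 f(16,12)=104 f(16,14)=15 f(16,16)=1
t=17: f(17,1)=4862 f(17,3)=7072 f(17,5)=6188 f(17,7)=3808 f(17,9)=1700 f(17,11)=544 f(17,13)=119 f(17,15)=16 f(17,17)=1
t=18: f(18,0)=4862 f(18,2)=11934 f(18,4)=13260 f(18,6)=9996 f(18,8)=5508 f(18,10)=2244 f(18,12)=663 f(18,14)=135 f(18,16)=17 f(18,18)=1
t=19: f(19,1)=16796 f(19,3)=25194 f(19,5)=23256 f(19,7)=15504 f(19,9)=7752 f(19,11)=2907 f(19,13)=798 f(19,15)=152 f(19,17)=18 f(19,19)=1
t=20: f(20,0)=16796 f(20,2)=41990 f(20,4)=48450 f(20,6)=38760 f(20,8)=23256 f(20,10)=10659 f(20,12)=3705 f(20,14)=950 f(20,16)=170 f(20,18)=19 f(20,20)=1
t=21: f(21,1)=58786 f(21,3)=90440 f(21,5)=87210 f(21,7)=62016 f(21,9)=33915 f(21,11)=14364 f(21,13)=4655 f(21,15)=1120 f(21,17)=189 f(21,19)=20 f(21,21)=1
t=22: f(22,0)=58786 f(22,2)=149226 f(22,4)=177650 f(22,6)=149226 f(22,8)=95931 f(22,10)=48279 f(22,12)=19019 f(22,14)=5775 f(22,16)=1309 f(22,18)=209 f(22,20)=21 f(22,22)=1
t=23: f(23,1)=208012 f(23,3)=326876 f(23,5)=326876 f(23,7)=245157 f(23,9)=144210 f(23,11)=67298 f(23,13)=24794 f(23,15)=7084 f(23,17)=1518 f(23,19)=230 f(23,21)=22 f(23,23)=1
t=24: f(24,0)=208012 f(24,2)=534888 f(24,4)=653752 f(24,6)=572033 f(24,8)=389367 f(24,10)=211508 f(24,12)=92092 f(24,14)=31878 f(24,16)=8602 f(24,18)=1748 f(24,20)=252 f(24,22)=23 f(24,24)=1
t=25: f(25,1)=742900 f(25,3)=1188640 f(25,5)=1225785 f(25,7)=961400 f(25,9)=600875 f(25,11)=303600 f(25,13)=123970 f(25,15)=40480 f(25,17)=10350 f(25,19)=2000 f(25,21)=275 f(25,23)=24 f(25,25)=1
t=26: f(26,0)=742900 f(26,2)=1931540 f(26,4)=2414425 f(26,6)=2187185 f(26,8)=1562275 f(26,10)=904475 f(26,12)=427570 f(26,14)=164450 f(26,16)=50830 f(26,18)=12350 f(26,20)=2275 f(26,22)=299 f(26,24)=25 f(26,26)=1
t=27: f(27,1)=2674440 f(27,3)=4345965 f(27,5)=4601610 f(27,7)=3749460 f(27,9)=2466750 f(27,11)=1332045 f(27,13)=592020 f(27,15)=215280 f(27,17)=63180 f(27,19)=14625 f(27,21)=2574 f(27,23)=324 f(27,25)=26 f(27,27)=1
Σ_s f(27,s) = 20058300
P = 20058300/134217728 = 5014575/33554432

Answer: 5014575/33554432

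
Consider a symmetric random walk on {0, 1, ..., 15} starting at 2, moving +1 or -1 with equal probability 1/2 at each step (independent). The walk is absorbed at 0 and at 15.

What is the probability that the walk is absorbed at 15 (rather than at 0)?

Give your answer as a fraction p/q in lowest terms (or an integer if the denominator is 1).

Answer: 2/15

Derivation:
Symmetric walk (p = 1/2): the harmonic-function argument gives P(hit 15 before 0 | start at 2) = a/N.
P = 2/15 = 2/15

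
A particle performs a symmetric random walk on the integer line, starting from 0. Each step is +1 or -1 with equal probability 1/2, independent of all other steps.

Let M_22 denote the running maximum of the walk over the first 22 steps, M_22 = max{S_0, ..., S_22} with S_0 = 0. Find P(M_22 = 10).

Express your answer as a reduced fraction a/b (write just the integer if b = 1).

Answer: 74613/4194304

Derivation:
Let M_22 = max(S_0,...,S_22). Use the reflection principle: for j ≥ 1, #{paths with M_22 ≥ j} = #{S_22 ≥ j} + #{S_22 ≥ j+1}.
By reflection, #{M_22 ≥ 10} = #{S_22 ≥ 10} + #{S_22 ≥ 11} = 110056 + 35443 = 145499.
#{M_22 ≥ 11} = #{S_22 ≥ 11} + #{S_22 ≥ 12} = 35443 + 35443 = 70886.
#{M_22 = 10} = 145499 - 70886 = 74613.
P(M_22 = 10) = 74613/4194304 = 74613/4194304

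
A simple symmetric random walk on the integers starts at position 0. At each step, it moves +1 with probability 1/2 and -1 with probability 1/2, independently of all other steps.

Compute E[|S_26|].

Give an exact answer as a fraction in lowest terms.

Answer: 16900975/4194304

Derivation:
S_26 takes values m ≡ 0 (mod 2) with |m| ≤ 26; P(S_26=m) = C(26,(26+m)/2)/2^26.
Total paths: 2^26 = 67108864
Distribution: P(S=-26)=1/67108864, P(S=-24)=26/67108864, P(S=-22)=325/67108864, P(S=-20)=2600/67108864, P(S=-18)=14950/67108864, P(S=-16)=65780/67108864, P(S=-14)=230230/67108864, P(S=-12)=657800/67108864, P(S=-10)=1562275/67108864, P(S=-8)=3124550/67108864, P(S=-6)=5311735/67108864, P(S=-4)=7726160/67108864, P(S=-2)=9657700/67108864, P(S=0)=10400600/67108864, P(S=2)=9657700/67108864, P(S=4)=7726160/67108864, P(S=6)=5311735/67108864, P(S=8)=3124550/67108864, P(S=10)=1562275/67108864, P(S=12)=657800/67108864, P(S=14)=230230/67108864, P(S=16)=65780/67108864, P(S=18)=14950/67108864, P(S=20)=2600/67108864, P(S=22)=325/67108864, P(S=24)=26/67108864, P(S=26)=1/67108864
E[|S_26|] = Σ_m |m|·P(S_26=m) = 270415600/67108864 = 16900975/4194304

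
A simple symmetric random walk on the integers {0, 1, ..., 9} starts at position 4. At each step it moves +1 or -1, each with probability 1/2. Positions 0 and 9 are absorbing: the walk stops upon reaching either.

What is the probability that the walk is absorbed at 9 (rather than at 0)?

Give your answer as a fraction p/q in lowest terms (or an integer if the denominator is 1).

Symmetric walk (p = 1/2): the harmonic-function argument gives P(hit 9 before 0 | start at 4) = a/N.
P = 4/9 = 4/9

Answer: 4/9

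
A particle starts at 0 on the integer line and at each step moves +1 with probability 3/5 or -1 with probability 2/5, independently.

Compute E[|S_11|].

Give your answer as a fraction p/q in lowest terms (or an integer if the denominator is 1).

Answer: 31585367/9765625

Derivation:
S_11 takes values m ≡ 1 (mod 2) with |m| ≤ 11; P(S_11=m) = C(11,(11+m)/2) · (3/5)^((11+m)/2) · (2/5)^((11-m)/2).
Distribution: P(S=-11)=2048/48828125, P(S=-9)=33792/48828125, P(S=-7)=50688/9765625, P(S=-5)=228096/9765625, P(S=-3)=684288/9765625, P(S=-1)=7185024/48828125, P(S=1)=10777536/48828125, P(S=3)=2309472/9765625, P(S=5)=1732104/9765625, P(S=7)=866052/9765625, P(S=9)=1299078/48828125, P(S=11)=177147/48828125
E[|S_11|] = Σ_m |m|·P(S_11=m) = 31585367/9765625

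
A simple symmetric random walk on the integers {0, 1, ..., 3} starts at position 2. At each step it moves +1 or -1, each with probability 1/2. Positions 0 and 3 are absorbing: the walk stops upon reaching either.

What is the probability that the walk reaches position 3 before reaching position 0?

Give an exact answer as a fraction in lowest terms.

Symmetric walk (p = 1/2): the harmonic-function argument gives P(hit 3 before 0 | start at 2) = a/N.
P = 2/3 = 2/3

Answer: 2/3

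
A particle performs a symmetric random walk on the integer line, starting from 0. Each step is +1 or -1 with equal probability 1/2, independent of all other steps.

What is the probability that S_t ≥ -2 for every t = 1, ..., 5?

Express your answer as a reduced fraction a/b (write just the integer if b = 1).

Let f(t,s) = #length-t paths at position s with S_1..S_t all ≥ -2.
f(t,s) = f(t-1,s-1) + f(t-1,s+1) for s ≥ -2; f(t,s) = 0 for s < -2.
t=0: f(0,0)=1
t=1: f(1,-1)=1 f(1,1)=1
t=2: f(2,-2)=1 f(2,0)=2 f(2,2)=1
t=3: f(3,-1)=3 f(3,1)=3 f(3,3)=1
t=4: f(4,-2)=3 f(4,0)=6 f(4,2)=4 f(4,4)=1
t=5: f(5,-1)=9 f(5,1)=10 f(5,3)=5 f(5,5)=1
Σ_s f(5,s) = 25
P = 25/32 = 25/32

Answer: 25/32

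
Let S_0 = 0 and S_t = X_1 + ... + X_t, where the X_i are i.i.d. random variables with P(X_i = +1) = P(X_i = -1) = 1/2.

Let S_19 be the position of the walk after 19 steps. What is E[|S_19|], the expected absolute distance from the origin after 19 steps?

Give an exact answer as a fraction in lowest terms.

Answer: 230945/65536

Derivation:
S_19 takes values m ≡ 1 (mod 2) with |m| ≤ 19; P(S_19=m) = C(19,(19+m)/2)/2^19.
Total paths: 2^19 = 524288
Distribution: P(S=-19)=1/524288, P(S=-17)=19/524288, P(S=-15)=171/524288, P(S=-13)=969/524288, P(S=-11)=3876/524288, P(S=-9)=11628/524288, P(S=-7)=27132/524288, P(S=-5)=50388/524288, P(S=-3)=75582/524288, P(S=-1)=92378/524288, P(S=1)=92378/524288, P(S=3)=75582/524288, P(S=5)=50388/524288, P(S=7)=27132/524288, P(S=9)=11628/524288, P(S=11)=3876/524288, P(S=13)=969/524288, P(S=15)=171/524288, P(S=17)=19/524288, P(S=19)=1/524288
E[|S_19|] = Σ_m |m|·P(S_19=m) = 1847560/524288 = 230945/65536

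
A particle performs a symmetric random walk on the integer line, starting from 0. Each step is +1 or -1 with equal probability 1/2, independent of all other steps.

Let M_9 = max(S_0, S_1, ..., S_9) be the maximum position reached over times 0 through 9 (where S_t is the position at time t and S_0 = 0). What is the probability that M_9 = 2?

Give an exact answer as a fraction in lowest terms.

Let M_9 = max(S_0,...,S_9). Use the reflection principle: for j ≥ 1, #{paths with M_9 ≥ j} = #{S_9 ≥ j} + #{S_9 ≥ j+1}.
By reflection, #{M_9 ≥ 2} = #{S_9 ≥ 2} + #{S_9 ≥ 3} = 130 + 130 = 260.
#{M_9 ≥ 3} = #{S_9 ≥ 3} + #{S_9 ≥ 4} = 130 + 46 = 176.
#{M_9 = 2} = 260 - 176 = 84.
P(M_9 = 2) = 84/512 = 21/128

Answer: 21/128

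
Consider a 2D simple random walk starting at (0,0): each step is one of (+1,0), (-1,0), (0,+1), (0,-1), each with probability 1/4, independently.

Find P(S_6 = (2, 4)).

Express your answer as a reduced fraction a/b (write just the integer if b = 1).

Answer: 15/4096

Derivation:
Let h be the number of horizontal steps (so 6-h are vertical). To end at (2,4) need (h+2)/2 right-steps and ((6-h)+4)/2 up-steps.
Sum over h with 2 ≤ h ≤ 2, h ≡ 0 (mod 2), 6-h ≡ 0 (mod 2):
h=2: C(6,2)·C(2,2)·C(4,4) = 15·1·1 = 15
Total favorable: 15
Total paths: 4^6 = 4096
P = 15/4096 = 15/4096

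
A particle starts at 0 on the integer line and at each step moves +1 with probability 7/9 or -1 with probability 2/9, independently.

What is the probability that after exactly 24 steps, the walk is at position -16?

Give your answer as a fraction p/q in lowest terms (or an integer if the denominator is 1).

Answer: 8917448916992/26588814358957503287787

Derivation:
To reach position -16 after 24 steps: need 4 steps of +1 and 20 steps of -1.
Number of such sequences: C(24,4) = 10626
Each has probability (7/9)^4 · (2/9)^20 = 2517630976/79766443076872509863361
P = 10626 · 2517630976/79766443076872509863361 = 8917448916992/26588814358957503287787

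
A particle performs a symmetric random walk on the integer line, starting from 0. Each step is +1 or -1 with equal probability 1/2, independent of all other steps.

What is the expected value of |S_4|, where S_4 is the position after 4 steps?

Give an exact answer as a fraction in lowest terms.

Answer: 3/2

Derivation:
S_4 takes values m ≡ 0 (mod 2) with |m| ≤ 4; P(S_4=m) = C(4,(4+m)/2)/2^4.
Total paths: 2^4 = 16
Distribution: P(S=-4)=1/16, P(S=-2)=4/16, P(S=0)=6/16, P(S=2)=4/16, P(S=4)=1/16
E[|S_4|] = Σ_m |m|·P(S_4=m) = 24/16 = 3/2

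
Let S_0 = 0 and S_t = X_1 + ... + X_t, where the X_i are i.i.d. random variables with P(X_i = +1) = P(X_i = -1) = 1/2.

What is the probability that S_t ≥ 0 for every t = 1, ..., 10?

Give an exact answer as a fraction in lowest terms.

Answer: 63/256

Derivation:
Let f(t,s) = #length-t paths at position s with S_1..S_t all ≥ 0.
f(t,s) = f(t-1,s-1) + f(t-1,s+1) for s ≥ 0; f(t,s) = 0 for s < 0.
t=0: f(0,0)=1
t=1: f(1,1)=1
t=2: f(2,0)=1 f(2,2)=1
t=3: f(3,1)=2 f(3,3)=1
t=4: f(4,0)=2 f(4,2)=3 f(4,4)=1
t=5: f(5,1)=5 f(5,3)=4 f(5,5)=1
t=6: f(6,0)=5 f(6,2)=9 f(6,4)=5 f(6,6)=1
t=7: f(7,1)=14 f(7,3)=14 f(7,5)=6 f(7,7)=1
t=8: f(8,0)=14 f(8,2)=28 f(8,4)=20 f(8,6)=7 f(8,8)=1
t=9: f(9,1)=42 f(9,3)=48 f(9,5)=27 f(9,7)=8 f(9,9)=1
t=10: f(10,0)=42 f(10,2)=90 f(10,4)=75 f(10,6)=35 f(10,8)=9 f(10,10)=1
Σ_s f(10,s) = 252
P = 252/1024 = 63/256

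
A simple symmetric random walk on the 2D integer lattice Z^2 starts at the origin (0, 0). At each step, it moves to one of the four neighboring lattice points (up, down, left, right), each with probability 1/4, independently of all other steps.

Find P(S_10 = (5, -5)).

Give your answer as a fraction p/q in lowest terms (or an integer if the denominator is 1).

Let h be the number of horizontal steps (so 10-h are vertical). To end at (5,-5) need (h+5)/2 right-steps and ((10-h)-5)/2 up-steps.
Sum over h with 5 ≤ h ≤ 5, h ≡ 1 (mod 2), 10-h ≡ 1 (mod 2):
h=5: C(10,5)·C(5,5)·C(5,0) = 252·1·1 = 252
Total favorable: 252
Total paths: 4^10 = 1048576
P = 252/1048576 = 63/262144

Answer: 63/262144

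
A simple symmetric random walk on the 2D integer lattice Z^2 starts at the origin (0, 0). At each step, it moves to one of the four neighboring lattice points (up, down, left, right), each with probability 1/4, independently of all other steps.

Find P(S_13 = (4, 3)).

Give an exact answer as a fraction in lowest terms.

Let h be the number of horizontal steps (so 13-h are vertical). To end at (4,3) need (h+4)/2 right-steps and ((13-h)+3)/2 up-steps.
Sum over h with 4 ≤ h ≤ 10, h ≡ 0 (mod 2), 13-h ≡ 1 (mod 2):
h=4: C(13,4)·C(4,4)·C(9,6) = 715·1·84 = 60060
h=6: C(13,6)·C(6,5)·C(7,5) = 1716·6·21 = 216216
h=8: C(13,8)·C(8,6)·C(5,4) = 1287·28·5 = 180180
h=10: C(13,10)·C(10,7)·C(3,3) = 286·120·1 = 34320
Total favorable: 490776
Total paths: 4^13 = 67108864
P = 490776/67108864 = 61347/8388608

Answer: 61347/8388608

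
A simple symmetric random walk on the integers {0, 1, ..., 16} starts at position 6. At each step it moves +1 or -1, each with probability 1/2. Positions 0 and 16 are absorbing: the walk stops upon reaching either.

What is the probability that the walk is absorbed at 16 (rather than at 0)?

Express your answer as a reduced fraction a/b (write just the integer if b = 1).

Answer: 3/8

Derivation:
Symmetric walk (p = 1/2): the harmonic-function argument gives P(hit 16 before 0 | start at 6) = a/N.
P = 6/16 = 3/8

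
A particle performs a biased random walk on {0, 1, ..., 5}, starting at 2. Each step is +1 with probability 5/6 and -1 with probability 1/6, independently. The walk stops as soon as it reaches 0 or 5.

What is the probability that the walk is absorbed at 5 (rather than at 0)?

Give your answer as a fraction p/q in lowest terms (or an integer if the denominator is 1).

Biased walk: p = 5/6, q = 1/6, r = q/p = 1/5
Gambler's ruin: P(hit 5 before 0 | start at 2) = (1 - r^a)/(1 - r^N)
r^2 = 1/25; r^5 = 1/3125
P = (1 - 1/25) / (1 - 1/3125) = 24/25 / 3124/3125 = 750/781

Answer: 750/781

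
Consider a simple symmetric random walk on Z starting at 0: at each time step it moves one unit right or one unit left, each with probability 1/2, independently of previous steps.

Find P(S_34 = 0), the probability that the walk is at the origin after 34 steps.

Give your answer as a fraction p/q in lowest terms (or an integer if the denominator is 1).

Answer: 583401555/4294967296

Derivation:
To return to 0 after 34 steps: need exactly 17 steps of +1 and 17 of -1.
Favorable paths: C(34,17) = 2333606220
Total paths: 2^34 = 17179869184
P = 2333606220/17179869184 = 583401555/4294967296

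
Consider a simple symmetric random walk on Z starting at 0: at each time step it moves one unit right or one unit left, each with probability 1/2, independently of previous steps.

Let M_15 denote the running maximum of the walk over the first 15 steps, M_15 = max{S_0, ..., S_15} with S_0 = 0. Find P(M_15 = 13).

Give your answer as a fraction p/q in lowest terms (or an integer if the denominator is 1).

Answer: 15/32768

Derivation:
Let M_15 = max(S_0,...,S_15). Use the reflection principle: for j ≥ 1, #{paths with M_15 ≥ j} = #{S_15 ≥ j} + #{S_15 ≥ j+1}.
By reflection, #{M_15 ≥ 13} = #{S_15 ≥ 13} + #{S_15 ≥ 14} = 16 + 1 = 17.
#{M_15 ≥ 14} = #{S_15 ≥ 14} + #{S_15 ≥ 15} = 1 + 1 = 2.
#{M_15 = 13} = 17 - 2 = 15.
P(M_15 = 13) = 15/32768 = 15/32768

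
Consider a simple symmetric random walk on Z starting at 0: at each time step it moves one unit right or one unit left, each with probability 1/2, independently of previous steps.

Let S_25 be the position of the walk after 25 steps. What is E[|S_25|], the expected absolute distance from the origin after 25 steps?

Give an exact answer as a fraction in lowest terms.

Answer: 16900975/4194304

Derivation:
S_25 takes values m ≡ 1 (mod 2) with |m| ≤ 25; P(S_25=m) = C(25,(25+m)/2)/2^25.
Total paths: 2^25 = 33554432
Distribution: P(S=-25)=1/33554432, P(S=-23)=25/33554432, P(S=-21)=300/33554432, P(S=-19)=2300/33554432, P(S=-17)=12650/33554432, P(S=-15)=53130/33554432, P(S=-13)=177100/33554432, P(S=-11)=480700/33554432, P(S=-9)=1081575/33554432, P(S=-7)=2042975/33554432, P(S=-5)=3268760/33554432, P(S=-3)=4457400/33554432, P(S=-1)=5200300/33554432, P(S=1)=5200300/33554432, P(S=3)=4457400/33554432, P(S=5)=3268760/33554432, P(S=7)=2042975/33554432, P(S=9)=1081575/33554432, P(S=11)=480700/33554432, P(S=13)=177100/33554432, P(S=15)=53130/33554432, P(S=17)=12650/33554432, P(S=19)=2300/33554432, P(S=21)=300/33554432, P(S=23)=25/33554432, P(S=25)=1/33554432
E[|S_25|] = Σ_m |m|·P(S_25=m) = 135207800/33554432 = 16900975/4194304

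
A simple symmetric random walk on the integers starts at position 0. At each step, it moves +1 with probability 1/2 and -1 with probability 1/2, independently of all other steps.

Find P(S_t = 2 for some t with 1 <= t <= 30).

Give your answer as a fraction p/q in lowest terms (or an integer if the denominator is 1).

Answer: 773201629/1073741824

Derivation:
Count via complement. Let g(t,s) = #length-t paths at position s with S_1..S_t all ≠ 2.
g(t,s) = g(t-1,s-1) + g(t-1,s+1) for s ≠ 2; g(t,2) = 0.
t=0: g(0,0)=1
t=1: g(1,-1)=1 g(1,1)=1
t=2: g(2,-2)=1 g(2,0)=2
t=3: g(3,-3)=1 g(3,-1)=3 g(3,1)=2
t=4: g(4,-4)=1 g(4,-2)=4 g(4,0)=5
t=5: g(5,-5)=1 g(5,-3)=5 g(5,-1)=9 g(5,1)=5
t=6: g(6,-6)=1 g(6,-4)=6 g(6,-2)=14 g(6,0)=14
t=7: g(7,-7)=1 g(7,-5)=7 g(7,-3)=20 g(7,-1)=28 g(7,1)=14
t=8: g(8,-8)=1 g(8,-6)=8 g(8,-4)=27 g(8,-2)=48 g(8,0)=42
t=9: g(9,-9)=1 g(9,-7)=9 g(9,-5)=35 g(9,-3)=75 g(9,-1)=90 g(9,1)=42
t=10: g(10,-10)=1 g(10,-8)=10 g(10,-6)=44 g(10,-4)=110 g(10,-2)=165 g(10,0)=132
t=11: g(11,-11)=1 g(11,-9)=11 g(11,-7)=54 g(11,-5)=154 g(11,-3)=275 g(11,-1)=297 g(11,1)=132
t=12: g(12,-12)=1 g(12,-10)=12 g(12,-8)=65 g(12,-6)=208 g(12,-4)=429 g(12,-2)=572 g(12,0)=429
t=13: g(13,-13)=1 g(13,-11)=13 g(13,-9)=77 g(13,-7)=273 g(13,-5)=637 g(13,-3)=1001 g(13,-1)=1001 g(13,1)=429
t=14: g(14,-14)=1 g(14,-12)=14 g(14,-10)=90 g(14,-8)=350 g(14,-6)=910 g(14,-4)=1638 g(14,-2)=2002 g(14,0)=1430
t=15: g(15,-15)=1 g(15,-13)=15 g(15,-11)=104 g(15,-9)=440 g(15,-7)=1260 g(15,-5)=2548 g(15,-3)=3640 g(15,-1)=3432 g(15,1)=1430
t=16: g(16,-16)=1 g(16,-14)=16 g(16,-12)=119 g(16,-10)=544 g(16,-8)=1700 g(16,-6)=3808 g(16,-4)=6188 g(16,-2)=7072 g(16,0)=4862
t=17: g(17,-17)=1 g(17,-15)=17 g(17,-13)=135 g(17,-11)=663 g(17,-9)=2244 g(17,-7)=5508 g(17,-5)=9996 g(17,-3)=13260 g(17,-1)=11934 g(17,1)=4862
t=18: g(18,-18)=1 g(18,-16)=18 g(18,-14)=152 g(18,-12)=798 g(18,-10)=2907 g(18,-8)=7752 g(18,-6)=15504 g(18,-4)=23256 g(18,-2)=25194 g(18,0)=16796
t=19: g(19,-19)=1 g(19,-17)=19 g(19,-15)=170 g(19,-13)=950 g(19,-11)=3705 g(19,-9)=10659 g(19,-7)=23256 g(19,-5)=38760 g(19,-3)=48450 g(19,-1)=41990 g(19,1)=16796
t=20: g(20,-20)=1 g(20,-18)=20 g(20,-16)=189 g(20,-14)=1120 g(20,-12)=4655 g(20,-10)=14364 g(20,-8)=33915 g(20,-6)=62016 g(20,-4)=87210 g(20,-2)=90440 g(20,0)=58786
t=21: g(21,-21)=1 g(21,-19)=21 g(21,-17)=209 g(21,-15)=1309 g(21,-13)=5775 g(21,-11)=19019 g(21,-9)=48279 g(21,-7)=95931 g(21,-5)=149226 g(21,-3)=177650 g(21,-1)=149226 g(21,1)=58786
t=22: g(22,-22)=1 g(22,-20)=22 g(22,-18)=230 g(22,-16)=1518 g(22,-14)=7084 g(22,-12)=24794 g(22,-10)=67298 g(22,-8)=144210 g(22,-6)=245157 g(22,-4)=326876 g(22,-2)=326876 g(22,0)=208012
t=23: g(23,-23)=1 g(23,-21)=23 g(23,-19)=252 g(23,-17)=1748 g(23,-15)=8602 g(23,-13)=31878 g(23,-11)=92092 g(23,-9)=211508 g(23,-7)=389367 g(23,-5)=572033 g(23,-3)=653752 g(23,-1)=534888 g(23,1)=208012
t=24: g(24,-24)=1 g(24,-22)=24 g(24,-20)=275 g(24,-18)=2000 g(24,-16)=10350 g(24,-14)=40480 g(24,-12)=123970 g(24,-10)=303600 g(24,-8)=600875 g(24,-6)=961400 g(24,-4)=1225785 g(24,-2)=1188640 g(24,0)=742900
t=25: g(25,-25)=1 g(25,-23)=25 g(25,-21)=299 g(25,-19)=2275 g(25,-17)=12350 g(25,-15)=50830 g(25,-13)=164450 g(25,-11)=427570 g(25,-9)=904475 g(25,-7)=1562275 g(25,-5)=2187185 g(25,-3)=2414425 g(25,-1)=1931540 g(25,1)=742900
t=26: g(26,-26)=1 g(26,-24)=26 g(26,-22)=324 g(26,-20)=2574 g(26,-18)=14625 g(26,-16)=63180 g(26,-14)=215280 g(26,-12)=592020 g(26,-10)=1332045 g(26,-8)=2466750 g(26,-6)=3749460 g(26,-4)=4601610 g(26,-2)=4345965 g(26,0)=2674440
t=27: g(27,-27)=1 g(27,-25)=27 g(27,-23)=350 g(27,-21)=2898 g(27,-19)=17199 g(27,-17)=77805 g(27,-15)=278460 g(27,-13)=807300 g(27,-11)=1924065 g(27,-9)=3798795 g(27,-7)=6216210 g(27,-5)=8351070 g(27,-3)=8947575 g(27,-1)=7020405 g(27,1)=2674440
t=28: g(28,-28)=1 g(28,-26)=28 g(28,-24)=377 g(28,-22)=3248 g(28,-20)=20097 g(28,-18)=95004 g(28,-16)=356265 g(28,-14)=1085760 g(28,-12)=2731365 g(28,-10)=5722860 g(28,-8)=10015005 g(28,-6)=14567280 g(28,-4)=17298645 g(28,-2)=15967980 g(28,0)=9694845
t=29: g(29,-29)=1 g(29,-27)=29 g(29,-25)=405 g(29,-23)=3625 g(29,-21)=23345 g(29,-19)=115101 g(29,-17)=451269 g(29,-15)=1442025 g(29,-13)=3817125 g(29,-11)=8454225 g(29,-9)=15737865 g(29,-7)=24582285 g(29,-5)=31865925 g(29,-3)=33266625 g(29,-1)=25662825 g(29,1)=9694845
t=30: g(30,-30)=1 g(30,-28)=30 g(30,-26)=434 g(30,-24)=4030 g(30,-22)=26970 g(30,-20)=138446 g(30,-18)=566370 g(30,-16)=1893294 g(30,-14)=5259150 g(30,-12)=12271350 g(30,-10)=24192090 g(30,-8)=40320150 g(30,-6)=56448210 g(30,-4)=65132550 g(30,-2)=58929450 g(30,0)=35357670
Paths never hitting 2: Σ_s g(30,s) = 300540195
Paths hitting 2: 2^30 - 300540195 = 773201629
P = 773201629/1073741824 = 773201629/1073741824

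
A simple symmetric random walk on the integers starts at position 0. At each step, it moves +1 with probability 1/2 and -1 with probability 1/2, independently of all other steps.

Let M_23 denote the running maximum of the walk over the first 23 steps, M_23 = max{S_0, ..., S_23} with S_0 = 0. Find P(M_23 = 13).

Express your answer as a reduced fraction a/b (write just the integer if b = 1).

Answer: 33649/8388608

Derivation:
Let M_23 = max(S_0,...,S_23). Use the reflection principle: for j ≥ 1, #{paths with M_23 ≥ j} = #{S_23 ≥ j} + #{S_23 ≥ j+1}.
By reflection, #{M_23 ≥ 13} = #{S_23 ≥ 13} + #{S_23 ≥ 14} = 44552 + 10903 = 55455.
#{M_23 ≥ 14} = #{S_23 ≥ 14} + #{S_23 ≥ 15} = 10903 + 10903 = 21806.
#{M_23 = 13} = 55455 - 21806 = 33649.
P(M_23 = 13) = 33649/8388608 = 33649/8388608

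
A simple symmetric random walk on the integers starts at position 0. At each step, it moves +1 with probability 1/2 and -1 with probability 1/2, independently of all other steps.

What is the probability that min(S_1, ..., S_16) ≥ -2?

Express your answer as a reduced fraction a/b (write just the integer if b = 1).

Answer: 17875/32768

Derivation:
Let f(t,s) = #length-t paths at position s with S_1..S_t all ≥ -2.
f(t,s) = f(t-1,s-1) + f(t-1,s+1) for s ≥ -2; f(t,s) = 0 for s < -2.
t=0: f(0,0)=1
t=1: f(1,-1)=1 f(1,1)=1
t=2: f(2,-2)=1 f(2,0)=2 f(2,2)=1
t=3: f(3,-1)=3 f(3,1)=3 f(3,3)=1
t=4: f(4,-2)=3 f(4,0)=6 f(4,2)=4 f(4,4)=1
t=5: f(5,-1)=9 f(5,1)=10 f(5,3)=5 f(5,5)=1
t=6: f(6,-2)=9 f(6,0)=19 f(6,2)=15 f(6,4)=6 f(6,6)=1
t=7: f(7,-1)=28 f(7,1)=34 f(7,3)=21 f(7,5)=7 f(7,7)=1
t=8: f(8,-2)=28 f(8,0)=62 f(8,2)=55 f(8,4)=28 f(8,6)=8 f(8,8)=1
t=9: f(9,-1)=90 f(9,1)=117 f(9,3)=83 f(9,5)=36 f(9,7)=9 f(9,9)=1
t=10: f(10,-2)=90 f(10,0)=207 f(10,2)=200 f(10,4)=119 f(10,6)=45 f(10,8)=10 f(10,10)=1
t=11: f(11,-1)=297 f(11,1)=407 f(11,3)=319 f(11,5)=164 f(11,7)=55 f(11,9)=11 f(11,11)=1
t=12: f(12,-2)=297 f(12,0)=704 f(12,2)=726 f(12,4)=483 f(12,6)=219 f(12,8)=66 f(12,10)=12 f(12,12)=1
t=13: f(13,-1)=1001 f(13,1)=1430 f(13,3)=1209 f(13,5)=702 f(13,7)=285 f(13,9)=78 f(13,11)=13 f(13,13)=1
t=14: f(14,-2)=1001 f(14,0)=2431 f(14,2)=2639 f(14,4)=1911 f(14,6)=987 f(14,8)=363 f(14,10)=91 f(14,12)=14 f(14,14)=1
t=15: f(15,-1)=3432 f(15,1)=5070 f(15,3)=4550 f(15,5)=2898 f(15,7)=1350 f(15,9)=454 f(15,11)=105 f(15,13)=15 f(15,15)=1
t=16: f(16,-2)=3432 f(16,0)=8502 f(16,2)=9620 f(16,4)=7448 f(16,6)=4248 f(16,8)=1804 f(16,10)=559 f(16,12)=120 f(16,14)=16 f(16,16)=1
Σ_s f(16,s) = 35750
P = 35750/65536 = 17875/32768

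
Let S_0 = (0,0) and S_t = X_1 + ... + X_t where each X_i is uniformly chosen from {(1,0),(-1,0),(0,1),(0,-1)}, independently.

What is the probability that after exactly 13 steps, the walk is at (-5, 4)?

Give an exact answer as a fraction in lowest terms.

Answer: 16731/8388608

Derivation:
Let h be the number of horizontal steps (so 13-h are vertical). To end at (-5,4) need (h-5)/2 right-steps and ((13-h)+4)/2 up-steps.
Sum over h with 5 ≤ h ≤ 9, h ≡ 1 (mod 2), 13-h ≡ 0 (mod 2):
h=5: C(13,5)·C(5,0)·C(8,6) = 1287·1·28 = 36036
h=7: C(13,7)·C(7,1)·C(6,5) = 1716·7·6 = 72072
h=9: C(13,9)·C(9,2)·C(4,4) = 715·36·1 = 25740
Total favorable: 133848
Total paths: 4^13 = 67108864
P = 133848/67108864 = 16731/8388608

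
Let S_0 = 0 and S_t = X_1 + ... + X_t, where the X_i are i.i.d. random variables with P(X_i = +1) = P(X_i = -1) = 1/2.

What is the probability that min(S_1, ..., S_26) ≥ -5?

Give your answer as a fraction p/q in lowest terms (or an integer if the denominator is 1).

Answer: 50480055/67108864

Derivation:
Let f(t,s) = #length-t paths at position s with S_1..S_t all ≥ -5.
f(t,s) = f(t-1,s-1) + f(t-1,s+1) for s ≥ -5; f(t,s) = 0 for s < -5.
t=0: f(0,0)=1
t=1: f(1,-1)=1 f(1,1)=1
t=2: f(2,-2)=1 f(2,0)=2 f(2,2)=1
t=3: f(3,-3)=1 f(3,-1)=3 f(3,1)=3 f(3,3)=1
t=4: f(4,-4)=1 f(4,-2)=4 f(4,0)=6 f(4,2)=4 f(4,4)=1
t=5: f(5,-5)=1 f(5,-3)=5 f(5,-1)=10 f(5,1)=10 f(5,3)=5 f(5,5)=1
t=6: f(6,-4)=6 f(6,-2)=15 f(6,0)=20 f(6,2)=15 f(6,4)=6 f(6,6)=1
t=7: f(7,-5)=6 f(7,-3)=21 f(7,-1)=35 f(7,1)=35 f(7,3)=21 f(7,5)=7 f(7,7)=1
t=8: f(8,-4)=27 f(8,-2)=56 f(8,0)=70 f(8,2)=56 f(8,4)=28 f(8,6)=8 f(8,8)=1
t=9: f(9,-5)=27 f(9,-3)=83 f(9,-1)=126 f(9,1)=126 f(9,3)=84 f(9,5)=36 f(9,7)=9 f(9,9)=1
t=10: f(10,-4)=110 f(10,-2)=209 f(10,0)=252 f(10,2)=210 f(10,4)=120 f(10,6)=45 f(10,8)=10 f(10,10)=1
t=11: f(11,-5)=110 f(11,-3)=319 f(11,-1)=461 f(11,1)=462 f(11,3)=330 f(11,5)=165 f(11,7)=55 f(11,9)=11 f(11,11)=1
t=12: f(12,-4)=429 f(12,-2)=780 f(12,0)=923 f(12,2)=792 f(12,4)=495 f(12,6)=220 f(12,8)=66 f(12,10)=12 f(12,12)=1
t=13: f(13,-5)=429 f(13,-3)=1209 f(13,-1)=1703 f(13,1)=1715 f(13,3)=1287 f(13,5)=715 f(13,7)=286 f(13,9)=78 f(13,11)=13 f(13,13)=1
t=14: f(14,-4)=1638 f(14,-2)=2912 f(14,0)=3418 f(14,2)=3002 f(14,4)=2002 f(14,6)=1001 f(14,8)=364 f(14,10)=91 f(14,12)=14 f(14,14)=1
t=15: f(15,-5)=1638 f(15,-3)=4550 f(15,-1)=6330 f(15,1)=6420 f(15,3)=5004 f(15,5)=3003 f(15,7)=1365 f(15,9)=455 f(15,11)=105 f(15,13)=15 f(15,15)=1
t=16: f(16,-4)=6188 f(16,-2)=10880 f(16,0)=12750 f(16,2)=11424 f(16,4)=8007 f(16,6)=4368 f(16,8)=1820 f(16,10)=560 f(16,12)=120 f(16,14)=16 f(16,16)=1
t=17: f(17,-5)=6188 f(17,-3)=17068 f(17,-1)=23630 f(17,1)=24174 f(17,3)=19431 f(17,5)=12375 f(17,7)=6188 f(17,9)=2380 f(17,11)=680 f(17,13)=136 f(17,15)=17 f(17,17)=1
t=18: f(18,-4)=23256 f(18,-2)=40698 f(18,0)=47804 f(18,2)=43605 f(18,4)=31806 f(18,6)=18563 f(18,8)=8568 f(18,10)=3060 f(18,12)=816 f(18,14)=153 f(18,16)=18 f(18,18)=1
t=19: f(19,-5)=23256 f(19,-3)=63954 f(19,-1)=88502 f(19,1)=91409 f(19,3)=75411 f(19,5)=50369 f(19,7)=27131 f(19,9)=11628 f(19,11)=3876 f(19,13)=969 f(19,15)=171 f(19,17)=19 f(19,19)=1
t=20: f(20,-4)=87210 f(20,-2)=152456 f(20,0)=179911 f(20,2)=166820 f(20,4)=125780 f(20,6)=77500 f(20,8)=38759 f(20,10)=15504 f(20,12)=4845 f(20,14)=1140 f(20,16)=190 f(20,18)=20 f(20,20)=1
t=21: f(21,-5)=87210 f(21,-3)=239666 f(21,-1)=332367 f(21,1)=346731 f(21,3)=292600 f(21,5)=203280 f(21,7)=116259 f(21,9)=54263 f(21,11)=20349 f(21,13)=5985 f(21,15)=1330 f(21,17)=210 f(21,19)=21 f(21,21)=1
t=22: f(22,-4)=326876 f(22,-2)=572033 f(22,0)=679098 f(22,2)=639331 f(22,4)=495880 f(22,6)=319539 f(22,8)=170522 f(22,10)=74612 f(22,12)=26334 f(22,14)=7315 f(22,16)=1540 f(22,18)=231 f(22,20)=22 f(22,22)=1
t=23: f(23,-5)=326876 f(23,-3)=898909 f(23,-1)=1251131 f(23,1)=1318429 f(23,3)=1135211 f(23,5)=815419 f(23,7)=490061 f(23,9)=245134 f(23,11)=100946 f(23,13)=33649 f(23,15)=8855 f(23,17)=1771 f(23,19)=253 f(23,21)=23 f(23,23)=1
t=24: f(24,-4)=1225785 f(24,-2)=2150040 f(24,0)=2569560 f(24,2)=2453640 f(24,4)=1950630 f(24,6)=1305480 f(24,8)=735195 f(24,10)=346080 f(24,12)=134595 f(24,14)=42504 f(24,16)=10626 f(24,18)=2024 f(24,20)=276 f(24,22)=24 f(24,24)=1
t=25: f(25,-5)=1225785 f(25,-3)=3375825 f(25,-1)=4719600 f(25,1)=5023200 f(25,3)=4404270 f(25,5)=3256110 f(25,7)=2040675 f(25,9)=1081275 f(25,11)=480675 f(25,13)=177099 f(25,15)=53130 f(25,17)=12650 f(25,19)=2300 f(25,21)=300 f(25,23)=25 f(25,25)=1
t=26: f(26,-4)=4601610 f(26,-2)=8095425 f(26,0)=9742800 f(26,2)=9427470 f(26,4)=7660380 f(26,6)=5296785 f(26,8)=3121950 f(26,10)=1561950 f(26,12)=657774 f(26,14)=230229 f(26,16)=65780 f(26,18)=14950 f(26,20)=2600 f(26,22)=325 f(26,24)=26 f(26,26)=1
Σ_s f(26,s) = 50480055
P = 50480055/67108864 = 50480055/67108864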